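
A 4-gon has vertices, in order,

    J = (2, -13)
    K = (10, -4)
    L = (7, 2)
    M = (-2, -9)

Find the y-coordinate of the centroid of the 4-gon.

-545/93

Apply Gauss's area formula. First the cross-terms c_i = x_i·y_{i+1} − x_{i+1}·y_i:
  122, 48, -59, 44  ⇒  2A = 155, A = 77.5.
Then Σ (y_i + y_{i+1})·c_i = -2725, so ȳ = -2725 / (6·77.5) = -545/93.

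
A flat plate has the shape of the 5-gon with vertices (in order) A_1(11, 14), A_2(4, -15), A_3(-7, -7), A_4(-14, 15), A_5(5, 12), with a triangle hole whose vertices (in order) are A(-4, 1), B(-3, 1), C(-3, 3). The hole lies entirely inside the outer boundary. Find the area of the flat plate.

430

Outer boundary:
A_1→A_2: (11)(-15) − (4)(14) = -221
A_2→A_3: (4)(-7) − (-7)(-15) = -133
A_3→A_4: (-7)(15) − (-14)(-7) = -203
A_4→A_5: (-14)(12) − (5)(15) = -243
A_5→A_1: (5)(14) − (11)(12) = -62
Σ = -862
Area = |Σ|/2 = 431.
Hole:
Apply the surveyor's formula: 2A = Σ (x_i·y_{i+1} − x_{i+1}·y_i), indices taken mod 3.
A→B: (-4)(1) − (-3)(1) = -1
B→C: (-3)(3) − (-3)(1) = -6
C→A: (-3)(1) − (-4)(3) = 9
Σ = 2
Area = |Σ|/2 = 1.
Net area = 431 − 1 = 430.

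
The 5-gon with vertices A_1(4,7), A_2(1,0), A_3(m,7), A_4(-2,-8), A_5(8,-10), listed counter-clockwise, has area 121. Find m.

The doubled signed area Σ (x_i y_{i+1} − x_{i+1} y_i) is linear in m.
With m=0 it equals 194; the coefficient of m is -8 (from the two edges through A_3).
So -8·m + 194 = 2·121 = 242 ⇒ m = -6.

-6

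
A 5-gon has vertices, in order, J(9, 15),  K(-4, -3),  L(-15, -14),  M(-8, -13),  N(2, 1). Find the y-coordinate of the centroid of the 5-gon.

Apply the shoelace formula. First the cross-terms c_i = x_i·y_{i+1} − x_{i+1}·y_i:
  33, 11, 83, 18, 21  ⇒  2A = 166, A = 83.
Then Σ (y_i + y_{i+1})·c_i = -1912, so ȳ = -1912 / (6·83) = -956/249.

-956/249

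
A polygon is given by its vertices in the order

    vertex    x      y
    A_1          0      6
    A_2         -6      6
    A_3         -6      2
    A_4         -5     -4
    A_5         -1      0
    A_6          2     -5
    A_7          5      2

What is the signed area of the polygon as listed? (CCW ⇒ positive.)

77

Apply the surveyor's formula: 2A = Σ (x_i·y_{i+1} − x_{i+1}·y_i), indices taken mod 7.
Σ = (36) + (24) + (34) + (-4) + (5) + (29) + (30) = 154
Signed area = Σ/2 = 77 (positive ⇒ counter-clockwise traversal).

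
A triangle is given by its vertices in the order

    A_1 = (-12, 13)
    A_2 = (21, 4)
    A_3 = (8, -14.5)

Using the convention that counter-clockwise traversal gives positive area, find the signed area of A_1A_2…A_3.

-363.75

A_1→A_2: (-12)(4) − (21)(13) = -321
A_2→A_3: (21)(-14.5) − (8)(4) = -336.5
A_3→A_1: (8)(13) − (-12)(-14.5) = -70
Σ = -727.5
Signed area = Σ/2 = -363.75 (negative ⇒ clockwise traversal).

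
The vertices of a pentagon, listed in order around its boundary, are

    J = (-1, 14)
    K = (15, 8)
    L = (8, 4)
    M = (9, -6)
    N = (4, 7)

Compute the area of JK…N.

78

Apply the surveyor's formula: 2A = Σ (x_i·y_{i+1} − x_{i+1}·y_i), indices taken mod 5.
J→K: (-1)(8) − (15)(14) = -218
K→L: (15)(4) − (8)(8) = -4
L→M: (8)(-6) − (9)(4) = -84
M→N: (9)(7) − (4)(-6) = 87
N→J: (4)(14) − (-1)(7) = 63
Σ = -156
Area = |Σ|/2 = 78.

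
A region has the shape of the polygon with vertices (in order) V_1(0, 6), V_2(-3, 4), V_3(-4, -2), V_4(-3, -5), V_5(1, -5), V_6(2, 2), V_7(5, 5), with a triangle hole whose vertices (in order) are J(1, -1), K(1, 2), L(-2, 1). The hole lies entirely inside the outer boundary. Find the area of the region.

Outer boundary:
Apply the shoelace (surveyor's) formula: 2A = Σ (x_i·y_{i+1} − x_{i+1}·y_i), indices taken mod 7.
V_1→V_2: (0)(4) − (-3)(6) = 18
V_2→V_3: (-3)(-2) − (-4)(4) = 22
V_3→V_4: (-4)(-5) − (-3)(-2) = 14
V_4→V_5: (-3)(-5) − (1)(-5) = 20
V_5→V_6: (1)(2) − (2)(-5) = 12
V_6→V_7: (2)(5) − (5)(2) = 0
V_7→V_1: (5)(6) − (0)(5) = 30
Σ = 116
Area = |Σ|/2 = 58.
Hole:
Apply the shoelace (surveyor's) formula: 2A = Σ (x_i·y_{i+1} − x_{i+1}·y_i), indices taken mod 3.
Cross-terms: 3, 5, 1  ⇒  Σ = 9
Area = |Σ|/2 = 4.5.
Net area = 58 − 4.5 = 53.5.

53.5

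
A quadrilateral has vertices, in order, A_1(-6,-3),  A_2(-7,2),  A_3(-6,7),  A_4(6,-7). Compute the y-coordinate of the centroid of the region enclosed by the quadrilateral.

Apply the shoelace (surveyor's) formula. First the cross-terms c_i = x_i·y_{i+1} − x_{i+1}·y_i:
  -33, -37, 0, -60  ⇒  2A = -130, A = -65.
Then Σ (y_i + y_{i+1})·c_i = 300, so ȳ = 300 / (6·(-65)) = -10/13.

-10/13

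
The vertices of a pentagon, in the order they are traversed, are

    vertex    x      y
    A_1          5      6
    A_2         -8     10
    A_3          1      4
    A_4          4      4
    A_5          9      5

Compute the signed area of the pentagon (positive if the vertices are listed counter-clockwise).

Apply the shoelace (surveyor's) formula: 2A = Σ (x_i·y_{i+1} − x_{i+1}·y_i), indices taken mod 5.
Σ = (98) + (-42) + (-12) + (-16) + (29) = 57
Signed area = Σ/2 = 28.5 (positive ⇒ counter-clockwise traversal).

28.5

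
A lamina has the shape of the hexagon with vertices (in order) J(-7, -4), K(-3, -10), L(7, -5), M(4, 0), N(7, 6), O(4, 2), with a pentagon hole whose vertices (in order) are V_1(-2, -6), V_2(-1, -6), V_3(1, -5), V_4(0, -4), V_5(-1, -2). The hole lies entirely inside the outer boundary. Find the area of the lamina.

Outer boundary:
Σ = (58) + (85) + (20) + (24) + (-10) + (-2) = 175
Area = |Σ|/2 = 87.5.
Hole:
Apply the shoelace formula: 2A = Σ (x_i·y_{i+1} − x_{i+1}·y_i), indices taken mod 5.
Σ = (6) + (11) + (-4) + (-4) + (2) = 11
Area = |Σ|/2 = 5.5.
Net area = 87.5 − 5.5 = 82.

82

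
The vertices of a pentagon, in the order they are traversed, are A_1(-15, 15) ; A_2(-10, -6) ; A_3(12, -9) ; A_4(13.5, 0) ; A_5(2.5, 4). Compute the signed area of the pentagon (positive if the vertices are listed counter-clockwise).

337.5

Σ = (240) + (162) + (121.5) + (54) + (97.5) = 675
Signed area = Σ/2 = 337.5 (positive ⇒ counter-clockwise traversal).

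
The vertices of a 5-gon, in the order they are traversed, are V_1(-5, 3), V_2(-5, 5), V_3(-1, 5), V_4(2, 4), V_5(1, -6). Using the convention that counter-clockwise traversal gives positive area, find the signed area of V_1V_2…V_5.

-43.5

Apply the shoelace (surveyor's) formula: 2A = Σ (x_i·y_{i+1} − x_{i+1}·y_i), indices taken mod 5.
Σ = (-10) + (-20) + (-14) + (-16) + (-27) = -87
Signed area = Σ/2 = -43.5 (negative ⇒ clockwise traversal).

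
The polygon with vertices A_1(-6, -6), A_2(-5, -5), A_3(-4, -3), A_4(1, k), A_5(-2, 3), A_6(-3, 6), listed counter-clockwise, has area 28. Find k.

-2

The doubled signed area Σ (x_i y_{i+1} − x_{i+1} y_i) is linear in k.
With k=0 it equals 52; the coefficient of k is -2 (from the two edges through A_4).
So -2·k + 52 = 2·28 = 56 ⇒ k = -2.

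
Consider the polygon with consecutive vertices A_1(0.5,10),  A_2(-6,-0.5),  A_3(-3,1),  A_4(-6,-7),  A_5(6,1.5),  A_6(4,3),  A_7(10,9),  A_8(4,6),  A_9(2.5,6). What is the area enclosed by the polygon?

92.625

Apply the surveyor's formula: 2A = Σ (x_i·y_{i+1} − x_{i+1}·y_i), indices taken mod 9.
Σ = (59.75) + (-7.5) + (27) + (33) + (12) + (6) + (24) + (9) + (22) = 185.25
Area = |Σ|/2 = 92.625.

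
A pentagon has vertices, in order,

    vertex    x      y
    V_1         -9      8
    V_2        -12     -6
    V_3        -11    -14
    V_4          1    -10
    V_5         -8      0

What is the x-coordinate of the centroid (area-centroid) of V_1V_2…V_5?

-212/29

Apply the shoelace (surveyor's) formula. First the cross-terms c_i = x_i·y_{i+1} − x_{i+1}·y_i:
  150, 102, 124, -80, -64  ⇒  2A = 232, A = 116.
Then Σ (x_i + x_{i+1})·c_i = -5088, so x̄ = -5088 / (6·116) = -212/29.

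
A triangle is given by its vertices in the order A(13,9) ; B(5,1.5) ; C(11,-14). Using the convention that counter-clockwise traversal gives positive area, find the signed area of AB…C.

84.5

Apply the surveyor's formula: 2A = Σ (x_i·y_{i+1} − x_{i+1}·y_i), indices taken mod 3.
Σ = (-25.5) + (-86.5) + (281) = 169
Signed area = Σ/2 = 84.5 (positive ⇒ counter-clockwise traversal).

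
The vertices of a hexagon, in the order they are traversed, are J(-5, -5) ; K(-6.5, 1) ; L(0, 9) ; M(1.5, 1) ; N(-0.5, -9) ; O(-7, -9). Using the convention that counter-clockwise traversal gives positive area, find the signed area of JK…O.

Apply the shoelace formula: 2A = Σ (x_i·y_{i+1} − x_{i+1}·y_i), indices taken mod 6.
J→K: (-5)(1) − (-6.5)(-5) = -37.5
K→L: (-6.5)(9) − (0)(1) = -58.5
L→M: (0)(1) − (1.5)(9) = -13.5
M→N: (1.5)(-9) − (-0.5)(1) = -13
N→O: (-0.5)(-9) − (-7)(-9) = -58.5
O→J: (-7)(-5) − (-5)(-9) = -10
Σ = -191
Signed area = Σ/2 = -95.5 (negative ⇒ clockwise traversal).

-95.5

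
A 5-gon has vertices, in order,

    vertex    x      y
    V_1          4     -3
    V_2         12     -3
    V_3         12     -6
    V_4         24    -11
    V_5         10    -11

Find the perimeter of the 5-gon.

48

|V_1V_2| = √((8)² + (0)²) = √64 = 8
|V_2V_3| = √((0)² + (-3)²) = √9 = 3
|V_3V_4| = √((12)² + (-5)²) = √169 = 13
|V_4V_5| = √((-14)² + (0)²) = √196 = 14
|V_5V_1| = √((-6)² + (8)²) = √100 = 10
Perimeter = 8 + 3 + 13 + 14 + 10 = 48.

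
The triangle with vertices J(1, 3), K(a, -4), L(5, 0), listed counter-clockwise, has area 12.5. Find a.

The doubled signed area Σ (x_i y_{i+1} − x_{i+1} y_i) is linear in a.
With a=0 it equals 31; the coefficient of a is -3 (from the two edges through K).
So -3·a + 31 = 2·12.5 = 25 ⇒ a = 2.

2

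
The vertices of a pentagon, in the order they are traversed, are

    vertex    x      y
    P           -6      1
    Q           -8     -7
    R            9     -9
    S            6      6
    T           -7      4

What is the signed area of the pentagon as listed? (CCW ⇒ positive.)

Apply the shoelace formula: 2A = Σ (x_i·y_{i+1} − x_{i+1}·y_i), indices taken mod 5.
Σ = (50) + (135) + (108) + (66) + (17) = 376
Signed area = Σ/2 = 188 (positive ⇒ counter-clockwise traversal).

188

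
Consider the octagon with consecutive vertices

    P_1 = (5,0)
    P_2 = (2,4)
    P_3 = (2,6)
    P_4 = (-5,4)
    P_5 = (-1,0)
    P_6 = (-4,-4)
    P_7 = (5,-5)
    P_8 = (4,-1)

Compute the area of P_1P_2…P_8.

65

Apply the shoelace (surveyor's) formula: 2A = Σ (x_i·y_{i+1} − x_{i+1}·y_i), indices taken mod 8.
Σ = (20) + (4) + (38) + (4) + (4) + (40) + (15) + (5) = 130
Area = |Σ|/2 = 65.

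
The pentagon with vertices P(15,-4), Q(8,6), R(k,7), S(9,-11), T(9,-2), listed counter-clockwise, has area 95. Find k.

Write out the shoelace sum; only the two edges meeting at R involve k:
2·Area = [(8·7 − k·6) + (k·(-11) − 9·7)] + 197
       = -17·k + 190 = 190
⇒ k = 0.

0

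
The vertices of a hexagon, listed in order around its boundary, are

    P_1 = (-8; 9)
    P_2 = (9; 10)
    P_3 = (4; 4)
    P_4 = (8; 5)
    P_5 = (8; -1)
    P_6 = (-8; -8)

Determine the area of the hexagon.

216.5

Apply the shoelace formula: 2A = Σ (x_i·y_{i+1} − x_{i+1}·y_i), indices taken mod 6.
Σ = (-161) + (-4) + (-12) + (-48) + (-72) + (-136) = -433
Area = |Σ|/2 = 216.5.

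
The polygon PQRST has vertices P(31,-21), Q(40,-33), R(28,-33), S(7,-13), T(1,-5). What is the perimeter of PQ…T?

|PQ| = √((9)² + (-12)²) = √225 = 15
|QR| = √((-12)² + (0)²) = √144 = 12
|RS| = √((-21)² + (20)²) = √841 = 29
|ST| = √((-6)² + (8)²) = √100 = 10
|TP| = √((30)² + (-16)²) = √1156 = 34
Perimeter = 15 + 12 + 29 + 10 + 34 = 100.

100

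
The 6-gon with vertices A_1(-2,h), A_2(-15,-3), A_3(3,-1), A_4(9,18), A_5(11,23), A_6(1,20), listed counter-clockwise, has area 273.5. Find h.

The doubled signed area Σ (x_i y_{i+1} − x_{i+1} y_i) is linear in h.
With h=0 it equals 339; the coefficient of h is 16 (from the two edges through A_1).
So 16·h + 339 = 2·273.5 = 547 ⇒ h = 13.

13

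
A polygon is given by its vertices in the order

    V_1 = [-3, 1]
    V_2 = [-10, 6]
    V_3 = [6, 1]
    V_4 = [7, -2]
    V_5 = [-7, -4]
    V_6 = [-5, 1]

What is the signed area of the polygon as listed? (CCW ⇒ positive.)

-72

Apply Gauss's area formula: 2A = Σ (x_i·y_{i+1} − x_{i+1}·y_i), indices taken mod 6.
Σ = (-8) + (-46) + (-19) + (-42) + (-27) + (-2) = -144
Signed area = Σ/2 = -72 (negative ⇒ clockwise traversal).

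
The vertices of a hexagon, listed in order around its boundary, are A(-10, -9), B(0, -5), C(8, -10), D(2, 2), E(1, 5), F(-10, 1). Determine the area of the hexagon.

142.5

Apply the shoelace formula: 2A = Σ (x_i·y_{i+1} − x_{i+1}·y_i), indices taken mod 6.
Σ = (50) + (40) + (36) + (8) + (51) + (100) = 285
Area = |Σ|/2 = 142.5.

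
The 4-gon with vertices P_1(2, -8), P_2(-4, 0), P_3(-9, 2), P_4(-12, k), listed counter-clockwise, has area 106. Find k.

-12

Write out the shoelace sum; only the two edges meeting at P_4 involve k:
2·Area = [((-9)·k − (-12)·2) + ((-12)·(-8) − 2·k)] + -40
       = -11·k + 80 = 212
⇒ k = -12.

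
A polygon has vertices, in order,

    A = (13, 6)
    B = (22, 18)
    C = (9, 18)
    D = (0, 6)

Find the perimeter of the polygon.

|AB| = √((9)² + (12)²) = √225 = 15
|BC| = √((-13)² + (0)²) = √169 = 13
|CD| = √((-9)² + (-12)²) = √225 = 15
|DA| = √((13)² + (0)²) = √169 = 13
Perimeter = 15 + 13 + 15 + 13 = 56.

56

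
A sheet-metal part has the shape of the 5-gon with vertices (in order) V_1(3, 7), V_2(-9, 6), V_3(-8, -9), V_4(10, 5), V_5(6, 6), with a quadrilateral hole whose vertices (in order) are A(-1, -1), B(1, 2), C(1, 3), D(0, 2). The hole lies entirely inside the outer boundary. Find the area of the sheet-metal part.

155

Outer boundary:
Apply Gauss's area formula: 2A = Σ (x_i·y_{i+1} − x_{i+1}·y_i), indices taken mod 5.
V_1→V_2: (3)(6) − (-9)(7) = 81
V_2→V_3: (-9)(-9) − (-8)(6) = 129
V_3→V_4: (-8)(5) − (10)(-9) = 50
V_4→V_5: (10)(6) − (6)(5) = 30
V_5→V_1: (6)(7) − (3)(6) = 24
Σ = 314
Area = |Σ|/2 = 157.
Hole:
Σ = (-1) + (1) + (2) + (2) = 4
Area = |Σ|/2 = 2.
Net area = 157 − 2 = 155.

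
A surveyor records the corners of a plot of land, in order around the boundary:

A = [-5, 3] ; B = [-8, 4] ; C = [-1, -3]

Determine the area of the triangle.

Apply the shoelace (surveyor's) formula: 2A = Σ (x_i·y_{i+1} − x_{i+1}·y_i), indices taken mod 3.
Σ = (4) + (28) + (-18) = 14
Area = |Σ|/2 = 7.

7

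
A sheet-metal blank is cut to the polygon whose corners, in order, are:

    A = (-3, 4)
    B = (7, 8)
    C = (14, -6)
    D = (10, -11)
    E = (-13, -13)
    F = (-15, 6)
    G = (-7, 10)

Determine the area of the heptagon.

476

Cross-terms: -52, -154, -94, -273, -273, -108, 2  ⇒  Σ = -952
Area = |Σ|/2 = 476.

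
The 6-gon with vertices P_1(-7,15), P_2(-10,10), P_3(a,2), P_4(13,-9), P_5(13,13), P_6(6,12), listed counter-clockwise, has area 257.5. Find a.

The doubled signed area Σ (x_i y_{i+1} − x_{i+1} y_i) is linear in a.
With a=0 it equals 572; the coefficient of a is -19 (from the two edges through P_3).
So -19·a + 572 = 2·257.5 = 515 ⇒ a = 3.

3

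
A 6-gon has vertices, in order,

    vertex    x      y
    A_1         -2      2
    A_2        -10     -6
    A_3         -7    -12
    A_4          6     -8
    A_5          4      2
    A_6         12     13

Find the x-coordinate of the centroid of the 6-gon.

Apply Gauss's area formula. First the cross-terms c_i = x_i·y_{i+1} − x_{i+1}·y_i:
  32, 78, 128, 44, 28, 50  ⇒  2A = 360, A = 180.
Then Σ (x_i + x_{i+1})·c_i = -450, so x̄ = -450 / (6·180) = -5/12.

-5/12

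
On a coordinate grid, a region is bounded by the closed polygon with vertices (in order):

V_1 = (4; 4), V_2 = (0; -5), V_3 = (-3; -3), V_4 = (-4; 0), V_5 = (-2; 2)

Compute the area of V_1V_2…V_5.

Σ = (-20) + (-15) + (-12) + (-8) + (-16) = -71
Area = |Σ|/2 = 35.5.

35.5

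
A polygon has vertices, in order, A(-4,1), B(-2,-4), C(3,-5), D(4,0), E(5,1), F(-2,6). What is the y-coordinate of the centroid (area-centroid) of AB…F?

Apply the shoelace (surveyor's) formula. First the cross-terms c_i = x_i·y_{i+1} − x_{i+1}·y_i:
  18, 22, 20, 4, 32, 22  ⇒  2A = 118, A = 59.
Then Σ (y_i + y_{i+1})·c_i = 30, so ȳ = 30 / (6·59) = 5/59.

5/59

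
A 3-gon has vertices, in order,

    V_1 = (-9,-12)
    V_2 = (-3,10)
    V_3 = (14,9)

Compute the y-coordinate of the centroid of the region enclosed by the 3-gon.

7/3

Apply the shoelace (surveyor's) formula. First the cross-terms c_i = x_i·y_{i+1} − x_{i+1}·y_i:
  -126, -167, -87  ⇒  2A = -380, A = -190.
Then Σ (y_i + y_{i+1})·c_i = -2660, so ȳ = -2660 / (6·(-190)) = 7/3.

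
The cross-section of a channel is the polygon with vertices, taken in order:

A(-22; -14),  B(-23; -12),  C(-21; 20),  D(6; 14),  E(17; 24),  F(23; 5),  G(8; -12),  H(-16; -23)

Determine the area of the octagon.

1359.5

Apply the shoelace (surveyor's) formula: 2A = Σ (x_i·y_{i+1} − x_{i+1}·y_i), indices taken mod 8.
A→B: (-22)(-12) − (-23)(-14) = -58
B→C: (-23)(20) − (-21)(-12) = -712
C→D: (-21)(14) − (6)(20) = -414
D→E: (6)(24) − (17)(14) = -94
E→F: (17)(5) − (23)(24) = -467
F→G: (23)(-12) − (8)(5) = -316
G→H: (8)(-23) − (-16)(-12) = -376
H→A: (-16)(-14) − (-22)(-23) = -282
Σ = -2719
Area = |Σ|/2 = 1359.5.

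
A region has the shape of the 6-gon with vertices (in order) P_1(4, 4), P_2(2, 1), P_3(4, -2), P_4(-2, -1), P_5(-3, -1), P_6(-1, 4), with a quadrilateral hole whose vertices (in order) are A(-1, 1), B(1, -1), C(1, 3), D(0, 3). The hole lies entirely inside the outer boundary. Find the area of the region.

22

Outer boundary:
P_1→P_2: (4)(1) − (2)(4) = -4
P_2→P_3: (2)(-2) − (4)(1) = -8
P_3→P_4: (4)(-1) − (-2)(-2) = -8
P_4→P_5: (-2)(-1) − (-3)(-1) = -1
P_5→P_6: (-3)(4) − (-1)(-1) = -13
P_6→P_1: (-1)(4) − (4)(4) = -20
Σ = -54
Area = |Σ|/2 = 27.
Hole:
Apply Gauss's area formula: 2A = Σ (x_i·y_{i+1} − x_{i+1}·y_i), indices taken mod 4.
A→B: (-1)(-1) − (1)(1) = 0
B→C: (1)(3) − (1)(-1) = 4
C→D: (1)(3) − (0)(3) = 3
D→A: (0)(1) − (-1)(3) = 3
Σ = 10
Area = |Σ|/2 = 5.
Net area = 27 − 5 = 22.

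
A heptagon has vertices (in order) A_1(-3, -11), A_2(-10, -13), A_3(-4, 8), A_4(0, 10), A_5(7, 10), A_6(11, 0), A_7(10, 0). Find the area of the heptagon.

266.5

Cross-terms: -71, -132, -40, -70, -110, 0, -110  ⇒  Σ = -533
Area = |Σ|/2 = 266.5.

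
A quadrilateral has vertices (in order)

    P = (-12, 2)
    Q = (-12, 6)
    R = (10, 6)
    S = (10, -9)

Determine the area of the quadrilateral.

Σ = (-48) + (-132) + (-150) + (-88) = -418
Area = |Σ|/2 = 209.

209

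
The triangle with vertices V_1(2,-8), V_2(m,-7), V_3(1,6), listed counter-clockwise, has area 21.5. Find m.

5

Write out the shoelace sum; only the two edges meeting at V_2 involve m:
2·Area = [(2·(-7) − m·(-8)) + (m·6 − 1·(-7))] + -20
       = 14·m + -27 = 43
⇒ m = 5.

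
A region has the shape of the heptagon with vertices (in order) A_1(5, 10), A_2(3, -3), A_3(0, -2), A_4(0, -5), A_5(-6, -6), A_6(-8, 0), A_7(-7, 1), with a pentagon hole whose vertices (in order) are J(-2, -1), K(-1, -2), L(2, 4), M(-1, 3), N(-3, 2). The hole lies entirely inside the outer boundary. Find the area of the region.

92.5

Outer boundary:
Apply the shoelace formula: 2A = Σ (x_i·y_{i+1} − x_{i+1}·y_i), indices taken mod 7.
Σ = (-45) + (-6) + (0) + (-30) + (-48) + (-8) + (-75) = -212
Area = |Σ|/2 = 106.
Hole:
Apply the shoelace formula: 2A = Σ (x_i·y_{i+1} − x_{i+1}·y_i), indices taken mod 5.
Σ = (3) + (0) + (10) + (7) + (7) = 27
Area = |Σ|/2 = 13.5.
Net area = 106 − 13.5 = 92.5.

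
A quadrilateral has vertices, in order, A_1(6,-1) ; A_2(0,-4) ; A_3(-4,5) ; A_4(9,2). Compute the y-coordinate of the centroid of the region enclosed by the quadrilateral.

16/19

Apply the shoelace formula. First the cross-terms c_i = x_i·y_{i+1} − x_{i+1}·y_i:
  -24, -16, -53, -21  ⇒  2A = -114, A = -57.
Then Σ (y_i + y_{i+1})·c_i = -288, so ȳ = -288 / (6·(-57)) = 16/19.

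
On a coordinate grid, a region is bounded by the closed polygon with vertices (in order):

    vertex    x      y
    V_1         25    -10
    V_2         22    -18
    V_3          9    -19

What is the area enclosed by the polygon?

Apply the surveyor's formula: 2A = Σ (x_i·y_{i+1} − x_{i+1}·y_i), indices taken mod 3.
V_1→V_2: (25)(-18) − (22)(-10) = -230
V_2→V_3: (22)(-19) − (9)(-18) = -256
V_3→V_1: (9)(-10) − (25)(-19) = 385
Σ = -101
Area = |Σ|/2 = 50.5.

50.5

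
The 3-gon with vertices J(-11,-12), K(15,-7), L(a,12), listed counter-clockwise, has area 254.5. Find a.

12

The doubled signed area Σ (x_i y_{i+1} − x_{i+1} y_i) is linear in a.
With a=0 it equals 569; the coefficient of a is -5 (from the two edges through L).
So -5·a + 569 = 2·254.5 = 509 ⇒ a = 12.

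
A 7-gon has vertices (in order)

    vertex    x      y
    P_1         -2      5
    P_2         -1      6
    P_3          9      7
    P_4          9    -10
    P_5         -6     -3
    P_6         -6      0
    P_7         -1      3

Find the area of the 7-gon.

171.5

Cross-terms: -7, -61, -153, -87, -18, -18, 1  ⇒  Σ = -343
Area = |Σ|/2 = 171.5.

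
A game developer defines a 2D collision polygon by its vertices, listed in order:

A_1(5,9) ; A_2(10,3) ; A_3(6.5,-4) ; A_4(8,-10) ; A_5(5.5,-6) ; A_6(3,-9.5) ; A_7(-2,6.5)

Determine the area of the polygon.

122.375

Apply the surveyor's formula: 2A = Σ (x_i·y_{i+1} − x_{i+1}·y_i), indices taken mod 7.
A_1→A_2: (5)(3) − (10)(9) = -75
A_2→A_3: (10)(-4) − (6.5)(3) = -59.5
A_3→A_4: (6.5)(-10) − (8)(-4) = -33
A_4→A_5: (8)(-6) − (5.5)(-10) = 7
A_5→A_6: (5.5)(-9.5) − (3)(-6) = -34.25
A_6→A_7: (3)(6.5) − (-2)(-9.5) = 0.5
A_7→A_1: (-2)(9) − (5)(6.5) = -50.5
Σ = -244.75
Area = |Σ|/2 = 122.375.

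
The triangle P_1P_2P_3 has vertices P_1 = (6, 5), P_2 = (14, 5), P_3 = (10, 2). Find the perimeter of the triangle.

18

|P_1P_2| = √((8)² + (0)²) = √64 = 8
|P_2P_3| = √((-4)² + (-3)²) = √25 = 5
|P_3P_1| = √((-4)² + (3)²) = √25 = 5
Perimeter = 8 + 5 + 5 = 18.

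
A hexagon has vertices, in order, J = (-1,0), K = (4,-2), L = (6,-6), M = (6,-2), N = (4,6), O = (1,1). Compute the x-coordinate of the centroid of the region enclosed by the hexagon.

Apply the surveyor's formula. First the cross-terms c_i = x_i·y_{i+1} − x_{i+1}·y_i:
  2, -12, 24, 44, -2, 1  ⇒  2A = 57, A = 28.5.
Then Σ (x_i + x_{i+1})·c_i = 604, so x̄ = 604 / (6·28.5) = 604/171.

604/171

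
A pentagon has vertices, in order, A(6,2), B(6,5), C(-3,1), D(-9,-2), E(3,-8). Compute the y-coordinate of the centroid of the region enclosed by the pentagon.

-289/186

Apply the shoelace (surveyor's) formula. First the cross-terms c_i = x_i·y_{i+1} − x_{i+1}·y_i:
  18, 21, 15, 78, 54  ⇒  2A = 186, A = 93.
Then Σ (y_i + y_{i+1})·c_i = -867, so ȳ = -867 / (6·93) = -289/186.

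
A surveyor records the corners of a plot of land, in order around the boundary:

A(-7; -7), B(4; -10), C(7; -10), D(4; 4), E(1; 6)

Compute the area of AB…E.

125.5

Apply the shoelace (surveyor's) formula: 2A = Σ (x_i·y_{i+1} − x_{i+1}·y_i), indices taken mod 5.
Σ = (98) + (30) + (68) + (20) + (35) = 251
Area = |Σ|/2 = 125.5.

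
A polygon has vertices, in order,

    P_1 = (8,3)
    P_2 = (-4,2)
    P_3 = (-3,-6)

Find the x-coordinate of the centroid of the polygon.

Apply the shoelace (surveyor's) formula. First the cross-terms c_i = x_i·y_{i+1} − x_{i+1}·y_i:
  28, 30, 39  ⇒  2A = 97, A = 48.5.
Then Σ (x_i + x_{i+1})·c_i = 97, so x̄ = 97 / (6·48.5) = 1/3.

1/3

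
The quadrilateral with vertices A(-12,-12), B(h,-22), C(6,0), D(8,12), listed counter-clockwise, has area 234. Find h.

Write out the shoelace sum; only the two edges meeting at B involve h:
2·Area = [((-12)·(-22) − h·(-12)) + (h·0 − 6·(-22))] + 120
       = 12·h + 516 = 468
⇒ h = -4.

-4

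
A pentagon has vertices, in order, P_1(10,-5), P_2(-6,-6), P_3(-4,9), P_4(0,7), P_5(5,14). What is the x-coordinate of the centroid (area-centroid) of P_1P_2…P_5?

353/198

Apply the shoelace (surveyor's) formula. First the cross-terms c_i = x_i·y_{i+1} − x_{i+1}·y_i:
  -90, -78, -28, -35, -165  ⇒  2A = -396, A = -198.
Then Σ (x_i + x_{i+1})·c_i = -2118, so x̄ = -2118 / (6·(-198)) = 353/198.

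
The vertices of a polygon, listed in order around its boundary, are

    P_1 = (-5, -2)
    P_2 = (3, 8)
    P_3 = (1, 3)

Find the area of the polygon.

Σ = (-34) + (1) + (13) = -20
Area = |Σ|/2 = 10.

10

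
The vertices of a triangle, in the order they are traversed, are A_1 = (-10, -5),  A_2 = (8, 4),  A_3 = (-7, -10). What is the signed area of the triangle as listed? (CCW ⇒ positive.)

-58.5

Cross-terms: 0, -52, -65  ⇒  Σ = -117
Signed area = Σ/2 = -58.5 (negative ⇒ clockwise traversal).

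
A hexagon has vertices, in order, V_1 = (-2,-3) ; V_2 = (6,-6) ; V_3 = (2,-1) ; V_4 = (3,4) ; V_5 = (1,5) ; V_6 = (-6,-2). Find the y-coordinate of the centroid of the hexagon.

Apply Gauss's area formula. First the cross-terms c_i = x_i·y_{i+1} − x_{i+1}·y_i:
  30, 6, 11, 11, 28, 14  ⇒  2A = 100, A = 50.
Then Σ (y_i + y_{i+1})·c_i = -166, so ȳ = -166 / (6·50) = -83/150.

-83/150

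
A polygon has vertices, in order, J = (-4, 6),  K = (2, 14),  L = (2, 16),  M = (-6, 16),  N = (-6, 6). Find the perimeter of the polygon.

|JK| = √((6)² + (8)²) = √100 = 10
|KL| = √((0)² + (2)²) = √4 = 2
|LM| = √((-8)² + (0)²) = √64 = 8
|MN| = √((0)² + (-10)²) = √100 = 10
|NJ| = √((2)² + (0)²) = √4 = 2
Perimeter = 10 + 2 + 8 + 10 + 2 = 32.

32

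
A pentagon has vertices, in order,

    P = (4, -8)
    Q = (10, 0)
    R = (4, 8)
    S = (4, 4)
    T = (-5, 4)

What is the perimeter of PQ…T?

|PQ| = √((6)² + (8)²) = √100 = 10
|QR| = √((-6)² + (8)²) = √100 = 10
|RS| = √((0)² + (-4)²) = √16 = 4
|ST| = √((-9)² + (0)²) = √81 = 9
|TP| = √((9)² + (-12)²) = √225 = 15
Perimeter = 10 + 10 + 4 + 9 + 15 = 48.

48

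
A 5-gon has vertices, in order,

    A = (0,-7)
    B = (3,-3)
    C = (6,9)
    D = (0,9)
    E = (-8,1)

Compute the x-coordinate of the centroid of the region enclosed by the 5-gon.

-29/93

Apply Gauss's area formula. First the cross-terms c_i = x_i·y_{i+1} − x_{i+1}·y_i:
  21, 45, 54, 72, 56  ⇒  2A = 248, A = 124.
Then Σ (x_i + x_{i+1})·c_i = -232, so x̄ = -232 / (6·124) = -29/93.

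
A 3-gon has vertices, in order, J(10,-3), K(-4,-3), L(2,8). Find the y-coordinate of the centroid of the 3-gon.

2/3

Apply Gauss's area formula. First the cross-terms c_i = x_i·y_{i+1} − x_{i+1}·y_i:
  -42, -26, -86  ⇒  2A = -154, A = -77.
Then Σ (y_i + y_{i+1})·c_i = -308, so ȳ = -308 / (6·(-77)) = 2/3.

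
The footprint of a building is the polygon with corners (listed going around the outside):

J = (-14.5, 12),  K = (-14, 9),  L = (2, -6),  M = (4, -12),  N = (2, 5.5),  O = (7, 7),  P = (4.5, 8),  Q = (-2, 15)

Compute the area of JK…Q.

213.25

J→K: (-14.5)(9) − (-14)(12) = 37.5
K→L: (-14)(-6) − (2)(9) = 66
L→M: (2)(-12) − (4)(-6) = 0
M→N: (4)(5.5) − (2)(-12) = 46
N→O: (2)(7) − (7)(5.5) = -24.5
O→P: (7)(8) − (4.5)(7) = 24.5
P→Q: (4.5)(15) − (-2)(8) = 83.5
Q→J: (-2)(12) − (-14.5)(15) = 193.5
Σ = 426.5
Area = |Σ|/2 = 213.25.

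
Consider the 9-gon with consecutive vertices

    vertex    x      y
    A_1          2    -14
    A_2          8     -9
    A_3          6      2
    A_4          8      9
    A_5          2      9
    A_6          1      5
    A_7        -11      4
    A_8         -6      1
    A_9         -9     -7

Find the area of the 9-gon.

260

Apply the shoelace (surveyor's) formula: 2A = Σ (x_i·y_{i+1} − x_{i+1}·y_i), indices taken mod 9.
Cross-terms: 94, 70, 38, 54, 1, 59, 13, 51, 140  ⇒  Σ = 520
Area = |Σ|/2 = 260.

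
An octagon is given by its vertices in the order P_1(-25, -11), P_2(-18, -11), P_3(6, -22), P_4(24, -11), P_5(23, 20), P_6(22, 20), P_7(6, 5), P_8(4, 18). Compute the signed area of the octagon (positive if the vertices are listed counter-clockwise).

P_1→P_2: (-25)(-11) − (-18)(-11) = 77
P_2→P_3: (-18)(-22) − (6)(-11) = 462
P_3→P_4: (6)(-11) − (24)(-22) = 462
P_4→P_5: (24)(20) − (23)(-11) = 733
P_5→P_6: (23)(20) − (22)(20) = 20
P_6→P_7: (22)(5) − (6)(20) = -10
P_7→P_8: (6)(18) − (4)(5) = 88
P_8→P_1: (4)(-11) − (-25)(18) = 406
Σ = 2238
Signed area = Σ/2 = 1119 (positive ⇒ counter-clockwise traversal).

1119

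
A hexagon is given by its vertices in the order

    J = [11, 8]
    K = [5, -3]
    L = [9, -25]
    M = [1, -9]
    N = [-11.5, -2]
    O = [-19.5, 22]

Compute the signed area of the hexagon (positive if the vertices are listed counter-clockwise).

-511.25

Apply the shoelace formula: 2A = Σ (x_i·y_{i+1} − x_{i+1}·y_i), indices taken mod 6.
Σ = (-73) + (-98) + (-56) + (-105.5) + (-292) + (-398) = -1022.5
Signed area = Σ/2 = -511.25 (negative ⇒ clockwise traversal).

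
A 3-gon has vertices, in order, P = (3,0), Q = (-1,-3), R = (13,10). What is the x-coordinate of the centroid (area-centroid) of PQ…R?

5

Apply the surveyor's formula. First the cross-terms c_i = x_i·y_{i+1} − x_{i+1}·y_i:
  -9, 29, -30  ⇒  2A = -10, A = -5.
Then Σ (x_i + x_{i+1})·c_i = -150, so x̄ = -150 / (6·(-5)) = 5.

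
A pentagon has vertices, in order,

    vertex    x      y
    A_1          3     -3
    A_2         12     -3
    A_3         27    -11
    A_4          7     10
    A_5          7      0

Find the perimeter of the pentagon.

70

|A_1A_2| = √((9)² + (0)²) = √81 = 9
|A_2A_3| = √((15)² + (-8)²) = √289 = 17
|A_3A_4| = √((-20)² + (21)²) = √841 = 29
|A_4A_5| = √((0)² + (-10)²) = √100 = 10
|A_5A_1| = √((-4)² + (-3)²) = √25 = 5
Perimeter = 9 + 17 + 29 + 10 + 5 = 70.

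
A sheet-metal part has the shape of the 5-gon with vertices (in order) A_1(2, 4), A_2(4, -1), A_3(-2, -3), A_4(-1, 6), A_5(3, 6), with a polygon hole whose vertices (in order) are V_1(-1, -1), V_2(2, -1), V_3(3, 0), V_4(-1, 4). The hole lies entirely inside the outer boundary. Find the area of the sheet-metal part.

Outer boundary:
Apply Gauss's area formula: 2A = Σ (x_i·y_{i+1} − x_{i+1}·y_i), indices taken mod 5.
Σ = (-18) + (-14) + (-15) + (-24) + (0) = -71
Area = |Σ|/2 = 35.5.
Hole:
Apply Gauss's area formula: 2A = Σ (x_i·y_{i+1} − x_{i+1}·y_i), indices taken mod 4.
Σ = (3) + (3) + (12) + (5) = 23
Area = |Σ|/2 = 11.5.
Net area = 35.5 − 11.5 = 24.

24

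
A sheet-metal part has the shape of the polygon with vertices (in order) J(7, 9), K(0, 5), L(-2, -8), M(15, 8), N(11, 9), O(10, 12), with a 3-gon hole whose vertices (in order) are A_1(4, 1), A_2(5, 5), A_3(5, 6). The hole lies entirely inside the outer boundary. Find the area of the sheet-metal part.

Outer boundary:
J→K: (7)(5) − (0)(9) = 35
K→L: (0)(-8) − (-2)(5) = 10
L→M: (-2)(8) − (15)(-8) = 104
M→N: (15)(9) − (11)(8) = 47
N→O: (11)(12) − (10)(9) = 42
O→J: (10)(9) − (7)(12) = 6
Σ = 244
Area = |Σ|/2 = 122.
Hole:
Σ = (15) + (5) + (-19) = 1
Area = |Σ|/2 = 0.5.
Net area = 122 − 0.5 = 121.5.

121.5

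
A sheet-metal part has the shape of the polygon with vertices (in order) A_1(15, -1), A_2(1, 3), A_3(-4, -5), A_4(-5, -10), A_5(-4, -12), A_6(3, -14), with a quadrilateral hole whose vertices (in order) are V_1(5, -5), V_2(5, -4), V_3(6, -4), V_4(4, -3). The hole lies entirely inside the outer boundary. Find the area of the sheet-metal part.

Outer boundary:
Apply the shoelace formula: 2A = Σ (x_i·y_{i+1} − x_{i+1}·y_i), indices taken mod 6.
Σ = (46) + (7) + (15) + (20) + (92) + (207) = 387
Area = |Σ|/2 = 193.5.
Hole:
Apply the shoelace (surveyor's) formula: 2A = Σ (x_i·y_{i+1} − x_{i+1}·y_i), indices taken mod 4.
Cross-terms: 5, 4, -2, -5  ⇒  Σ = 2
Area = |Σ|/2 = 1.
Net area = 193.5 − 1 = 192.5.

192.5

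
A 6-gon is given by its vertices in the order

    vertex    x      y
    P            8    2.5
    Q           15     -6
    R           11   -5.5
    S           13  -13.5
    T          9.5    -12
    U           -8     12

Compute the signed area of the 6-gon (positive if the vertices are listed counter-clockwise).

P→Q: (8)(-6) − (15)(2.5) = -85.5
Q→R: (15)(-5.5) − (11)(-6) = -16.5
R→S: (11)(-13.5) − (13)(-5.5) = -77
S→T: (13)(-12) − (9.5)(-13.5) = -27.75
T→U: (9.5)(12) − (-8)(-12) = 18
U→P: (-8)(2.5) − (8)(12) = -116
Σ = -304.75
Signed area = Σ/2 = -152.375 (negative ⇒ clockwise traversal).

-152.375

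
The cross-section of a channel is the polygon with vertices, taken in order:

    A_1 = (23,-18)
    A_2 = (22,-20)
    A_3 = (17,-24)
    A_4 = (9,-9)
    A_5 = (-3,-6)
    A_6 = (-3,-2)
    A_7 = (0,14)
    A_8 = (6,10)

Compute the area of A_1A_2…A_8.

Apply the shoelace (surveyor's) formula: 2A = Σ (x_i·y_{i+1} − x_{i+1}·y_i), indices taken mod 8.
A_1→A_2: (23)(-20) − (22)(-18) = -64
A_2→A_3: (22)(-24) − (17)(-20) = -188
A_3→A_4: (17)(-9) − (9)(-24) = 63
A_4→A_5: (9)(-6) − (-3)(-9) = -81
A_5→A_6: (-3)(-2) − (-3)(-6) = -12
A_6→A_7: (-3)(14) − (0)(-2) = -42
A_7→A_8: (0)(10) − (6)(14) = -84
A_8→A_1: (6)(-18) − (23)(10) = -338
Σ = -746
Area = |Σ|/2 = 373.

373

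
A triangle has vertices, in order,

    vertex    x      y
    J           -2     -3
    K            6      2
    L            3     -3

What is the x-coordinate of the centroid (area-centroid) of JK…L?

Apply the shoelace (surveyor's) formula. First the cross-terms c_i = x_i·y_{i+1} − x_{i+1}·y_i:
  14, -24, -15  ⇒  2A = -25, A = -12.5.
Then Σ (x_i + x_{i+1})·c_i = -175, so x̄ = -175 / (6·(-12.5)) = 7/3.

7/3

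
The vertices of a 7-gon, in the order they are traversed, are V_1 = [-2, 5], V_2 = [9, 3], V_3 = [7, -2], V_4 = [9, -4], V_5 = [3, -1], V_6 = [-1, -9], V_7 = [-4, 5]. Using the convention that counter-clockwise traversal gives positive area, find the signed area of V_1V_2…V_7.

-88

Apply the shoelace (surveyor's) formula: 2A = Σ (x_i·y_{i+1} − x_{i+1}·y_i), indices taken mod 7.
Cross-terms: -51, -39, -10, 3, -28, -41, -10  ⇒  Σ = -176
Signed area = Σ/2 = -88 (negative ⇒ clockwise traversal).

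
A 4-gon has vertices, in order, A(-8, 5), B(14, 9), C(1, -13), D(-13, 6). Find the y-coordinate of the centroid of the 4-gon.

10/57

Apply the surveyor's formula. First the cross-terms c_i = x_i·y_{i+1} − x_{i+1}·y_i:
  -142, -191, -163, -17  ⇒  2A = -513, A = -256.5.
Then Σ (y_i + y_{i+1})·c_i = -270, so ȳ = -270 / (6·(-256.5)) = 10/57.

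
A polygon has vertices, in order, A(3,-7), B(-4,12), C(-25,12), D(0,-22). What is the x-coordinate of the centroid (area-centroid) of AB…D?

-1739/219

Apply the surveyor's formula. First the cross-terms c_i = x_i·y_{i+1} − x_{i+1}·y_i:
  8, 252, 550, 66  ⇒  2A = 876, A = 438.
Then Σ (x_i + x_{i+1})·c_i = -20868, so x̄ = -20868 / (6·438) = -1739/219.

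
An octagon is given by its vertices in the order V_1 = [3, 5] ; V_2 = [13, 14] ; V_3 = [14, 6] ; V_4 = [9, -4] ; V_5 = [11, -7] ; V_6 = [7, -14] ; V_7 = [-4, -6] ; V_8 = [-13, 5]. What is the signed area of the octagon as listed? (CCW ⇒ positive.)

Apply the shoelace formula: 2A = Σ (x_i·y_{i+1} − x_{i+1}·y_i), indices taken mod 8.
V_1→V_2: (3)(14) − (13)(5) = -23
V_2→V_3: (13)(6) − (14)(14) = -118
V_3→V_4: (14)(-4) − (9)(6) = -110
V_4→V_5: (9)(-7) − (11)(-4) = -19
V_5→V_6: (11)(-14) − (7)(-7) = -105
V_6→V_7: (7)(-6) − (-4)(-14) = -98
V_7→V_8: (-4)(5) − (-13)(-6) = -98
V_8→V_1: (-13)(5) − (3)(5) = -80
Σ = -651
Signed area = Σ/2 = -325.5 (negative ⇒ clockwise traversal).

-325.5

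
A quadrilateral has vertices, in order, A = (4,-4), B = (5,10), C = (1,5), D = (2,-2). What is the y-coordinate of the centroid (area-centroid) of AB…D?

Apply the shoelace formula. First the cross-terms c_i = x_i·y_{i+1} − x_{i+1}·y_i:
  60, 15, -12, 0  ⇒  2A = 63, A = 31.5.
Then Σ (y_i + y_{i+1})·c_i = 549, so ȳ = 549 / (6·31.5) = 61/21.

61/21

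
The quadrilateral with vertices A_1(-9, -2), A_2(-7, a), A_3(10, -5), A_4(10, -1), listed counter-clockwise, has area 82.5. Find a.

Write out the shoelace sum; only the two edges meeting at A_2 involve a:
2·Area = [((-9)·a − (-7)·(-2)) + ((-7)·(-5) − 10·a)] + 11
       = -19·a + 32 = 165
⇒ a = -7.

-7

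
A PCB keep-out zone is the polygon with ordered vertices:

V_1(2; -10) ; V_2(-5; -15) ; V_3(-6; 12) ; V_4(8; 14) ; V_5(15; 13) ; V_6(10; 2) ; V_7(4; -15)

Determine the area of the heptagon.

392

Apply the shoelace formula: 2A = Σ (x_i·y_{i+1} − x_{i+1}·y_i), indices taken mod 7.
V_1→V_2: (2)(-15) − (-5)(-10) = -80
V_2→V_3: (-5)(12) − (-6)(-15) = -150
V_3→V_4: (-6)(14) − (8)(12) = -180
V_4→V_5: (8)(13) − (15)(14) = -106
V_5→V_6: (15)(2) − (10)(13) = -100
V_6→V_7: (10)(-15) − (4)(2) = -158
V_7→V_1: (4)(-10) − (2)(-15) = -10
Σ = -784
Area = |Σ|/2 = 392.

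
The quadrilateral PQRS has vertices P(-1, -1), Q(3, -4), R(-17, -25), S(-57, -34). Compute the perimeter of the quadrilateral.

140

|PQ| = √((4)² + (-3)²) = √25 = 5
|QR| = √((-20)² + (-21)²) = √841 = 29
|RS| = √((-40)² + (-9)²) = √1681 = 41
|SP| = √((56)² + (33)²) = √4225 = 65
Perimeter = 5 + 29 + 41 + 65 = 140.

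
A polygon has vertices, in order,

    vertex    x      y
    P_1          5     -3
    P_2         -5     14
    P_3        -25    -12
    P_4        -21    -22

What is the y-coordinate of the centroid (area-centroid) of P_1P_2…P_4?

-181/39

Apply the shoelace formula. First the cross-terms c_i = x_i·y_{i+1} − x_{i+1}·y_i:
  55, 410, 298, 173  ⇒  2A = 936, A = 468.
Then Σ (y_i + y_{i+1})·c_i = -13032, so ȳ = -13032 / (6·468) = -181/39.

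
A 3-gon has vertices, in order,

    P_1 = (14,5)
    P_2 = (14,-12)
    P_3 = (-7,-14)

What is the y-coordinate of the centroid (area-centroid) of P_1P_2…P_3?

-7

Apply the shoelace formula. First the cross-terms c_i = x_i·y_{i+1} − x_{i+1}·y_i:
  -238, -280, 161  ⇒  2A = -357, A = -178.5.
Then Σ (y_i + y_{i+1})·c_i = 7497, so ȳ = 7497 / (6·(-178.5)) = -7.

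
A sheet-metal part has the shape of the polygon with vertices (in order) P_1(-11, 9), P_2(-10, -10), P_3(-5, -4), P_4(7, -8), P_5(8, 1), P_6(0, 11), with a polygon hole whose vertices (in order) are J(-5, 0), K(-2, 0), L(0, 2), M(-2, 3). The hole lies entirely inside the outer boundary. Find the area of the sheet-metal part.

Outer boundary:
Σ = (200) + (-10) + (68) + (71) + (88) + (121) = 538
Area = |Σ|/2 = 269.
Hole:
Σ = (0) + (-4) + (4) + (15) = 15
Area = |Σ|/2 = 7.5.
Net area = 269 − 7.5 = 261.5.

261.5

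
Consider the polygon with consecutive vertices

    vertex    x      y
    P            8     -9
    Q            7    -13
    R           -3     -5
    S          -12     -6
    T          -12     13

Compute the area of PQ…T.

190.5

Σ = (-41) + (-74) + (-42) + (-228) + (4) = -381
Area = |Σ|/2 = 190.5.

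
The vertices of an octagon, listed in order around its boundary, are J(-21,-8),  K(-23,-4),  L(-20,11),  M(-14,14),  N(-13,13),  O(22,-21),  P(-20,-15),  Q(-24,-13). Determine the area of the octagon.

Cross-terms: -100, -333, -126, 0, -13, -750, -100, -81  ⇒  Σ = -1503
Area = |Σ|/2 = 751.5.

751.5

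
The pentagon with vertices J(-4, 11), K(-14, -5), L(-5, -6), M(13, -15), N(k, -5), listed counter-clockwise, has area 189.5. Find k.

The doubled signed area Σ (x_i y_{i+1} − x_{i+1} y_i) is linear in k.
With k=0 it equals 301; the coefficient of k is 26 (from the two edges through N).
So 26·k + 301 = 2·189.5 = 379 ⇒ k = 3.

3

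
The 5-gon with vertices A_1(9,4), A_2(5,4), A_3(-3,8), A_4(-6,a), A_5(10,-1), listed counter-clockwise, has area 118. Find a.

Write out the shoelace sum; only the two edges meeting at A_4 involve a:
2·Area = [((-3)·a − (-6)·8) + ((-6)·(-1) − 10·a)] + 117
       = -13·a + 171 = 236
⇒ a = -5.

-5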